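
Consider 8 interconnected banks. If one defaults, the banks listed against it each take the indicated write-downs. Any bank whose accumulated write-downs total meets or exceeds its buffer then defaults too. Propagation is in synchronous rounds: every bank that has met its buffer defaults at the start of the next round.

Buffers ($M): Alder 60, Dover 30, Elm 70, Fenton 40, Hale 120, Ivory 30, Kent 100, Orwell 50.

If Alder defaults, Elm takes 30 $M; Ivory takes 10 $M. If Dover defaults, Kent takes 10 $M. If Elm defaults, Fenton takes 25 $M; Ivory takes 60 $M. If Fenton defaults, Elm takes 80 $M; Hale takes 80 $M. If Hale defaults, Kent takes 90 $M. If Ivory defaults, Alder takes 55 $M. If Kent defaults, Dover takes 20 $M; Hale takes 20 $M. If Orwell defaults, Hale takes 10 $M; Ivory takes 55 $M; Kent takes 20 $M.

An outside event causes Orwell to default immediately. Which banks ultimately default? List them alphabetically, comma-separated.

Round 1 — Orwell defaults (initial).
  Hale: +10 → 10 < 120
  Ivory: +55 → 55 ≥ 30
  Kent: +20 → 20 < 100
Round 2 — Ivory defaults.
  Alder: +55 → 55 < 60
No further defaults.

Ivory, Orwell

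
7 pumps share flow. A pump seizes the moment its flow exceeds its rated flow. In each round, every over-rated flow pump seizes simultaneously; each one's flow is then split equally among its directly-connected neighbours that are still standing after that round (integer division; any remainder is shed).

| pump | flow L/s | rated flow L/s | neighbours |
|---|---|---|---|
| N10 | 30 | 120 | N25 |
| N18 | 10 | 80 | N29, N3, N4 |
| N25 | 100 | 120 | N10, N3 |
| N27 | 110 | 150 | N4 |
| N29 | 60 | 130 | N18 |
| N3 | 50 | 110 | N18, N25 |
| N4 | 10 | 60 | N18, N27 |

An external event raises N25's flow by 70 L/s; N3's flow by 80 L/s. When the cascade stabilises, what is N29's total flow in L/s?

Round 1 — N25 at 170 > 120; N3 at 130 > 110. N25, N3 seize.
  N25 sheds 170 L/s to N10: 170 each.
    N10: 30+170 = 200 > 120
  N3 sheds 130 L/s to N18: 130 each.
    N18: 10+130 = 140 > 80
Round 2 — N10, N18 seize.
  N10 sheds 200 L/s: no online neighbours, lost.
  N18 sheds 140 L/s to N29, N4: 70 each.
    N29: 60+70 = 130 ≤ 130
    N4: 10+70 = 80 > 60
Round 3 — N4 seizes.
  N4 sheds 80 L/s to N27: 80 each.
    N27: 110+80 = 190 > 150
Round 4 — N27 seizes.
  N27 sheds 190 L/s: no online neighbours, lost.
No further seizures.

130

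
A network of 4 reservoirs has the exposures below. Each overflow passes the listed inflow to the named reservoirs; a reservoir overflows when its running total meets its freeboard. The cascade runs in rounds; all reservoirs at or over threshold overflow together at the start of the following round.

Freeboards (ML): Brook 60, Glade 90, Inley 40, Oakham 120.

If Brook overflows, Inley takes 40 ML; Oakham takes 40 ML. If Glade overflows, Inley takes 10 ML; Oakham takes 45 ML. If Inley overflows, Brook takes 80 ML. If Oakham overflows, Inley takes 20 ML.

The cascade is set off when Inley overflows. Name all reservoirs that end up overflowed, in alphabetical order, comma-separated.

Brook, Inley

Round 1 — Inley overflows (initial).
  Brook: +80 → 80 ≥ 60
Round 2 — Brook overflows.
  Oakham: +40 → 40 < 120
No further overflows.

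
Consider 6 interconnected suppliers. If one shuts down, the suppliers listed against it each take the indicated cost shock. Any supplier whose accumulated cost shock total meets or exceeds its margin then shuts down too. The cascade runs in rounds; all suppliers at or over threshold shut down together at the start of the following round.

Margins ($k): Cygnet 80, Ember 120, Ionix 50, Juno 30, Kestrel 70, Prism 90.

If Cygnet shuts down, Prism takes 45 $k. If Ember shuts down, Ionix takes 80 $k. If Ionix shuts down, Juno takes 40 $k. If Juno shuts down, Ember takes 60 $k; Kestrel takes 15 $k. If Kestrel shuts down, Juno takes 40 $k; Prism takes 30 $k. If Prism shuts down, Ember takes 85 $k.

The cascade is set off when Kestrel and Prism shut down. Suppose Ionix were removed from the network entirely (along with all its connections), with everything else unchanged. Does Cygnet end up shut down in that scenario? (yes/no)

With Ionix removed:
Round 1 — Kestrel, Prism shut down (initial).
  Ember: +85 → 85 < 120
  Juno: +40 → 40 ≥ 30
Round 2 — Juno shuts down.
  Ember: +60 → 145 ≥ 120
Round 3 — Ember shuts down.
No further shutdowns.

no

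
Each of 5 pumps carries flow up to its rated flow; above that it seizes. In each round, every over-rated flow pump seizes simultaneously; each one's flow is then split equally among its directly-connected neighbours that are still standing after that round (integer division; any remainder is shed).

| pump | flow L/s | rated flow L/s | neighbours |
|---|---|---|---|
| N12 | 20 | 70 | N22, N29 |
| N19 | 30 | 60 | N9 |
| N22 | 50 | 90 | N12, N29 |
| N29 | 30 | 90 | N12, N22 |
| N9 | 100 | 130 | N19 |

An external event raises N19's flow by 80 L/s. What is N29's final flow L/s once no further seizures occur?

30

Round 1 — N19 at 110 > 60. N19 seizes.
  N19 sheds 110 L/s to N9: 110 each.
    N9: 100+110 = 210 > 130
Round 2 — N9 seizes.
  N9 sheds 210 L/s: no online neighbours, lost.
No further seizures.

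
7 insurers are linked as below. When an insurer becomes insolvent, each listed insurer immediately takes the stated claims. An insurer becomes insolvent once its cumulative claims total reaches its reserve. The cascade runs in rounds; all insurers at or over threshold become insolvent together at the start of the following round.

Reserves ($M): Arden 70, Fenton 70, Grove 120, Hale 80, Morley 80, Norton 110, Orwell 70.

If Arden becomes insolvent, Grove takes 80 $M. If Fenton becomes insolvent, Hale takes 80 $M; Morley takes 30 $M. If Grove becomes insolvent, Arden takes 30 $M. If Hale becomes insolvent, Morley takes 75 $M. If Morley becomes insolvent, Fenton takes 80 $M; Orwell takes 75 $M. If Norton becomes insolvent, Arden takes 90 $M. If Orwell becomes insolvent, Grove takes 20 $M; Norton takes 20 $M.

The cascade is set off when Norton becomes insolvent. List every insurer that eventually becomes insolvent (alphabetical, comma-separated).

Arden, Norton

Round 1 — Norton becomes insolvent (initial).
  Arden: +90 → 90 ≥ 70
Round 2 — Arden becomes insolvent.
  Grove: +80 → 80 < 120
No further insolvencies.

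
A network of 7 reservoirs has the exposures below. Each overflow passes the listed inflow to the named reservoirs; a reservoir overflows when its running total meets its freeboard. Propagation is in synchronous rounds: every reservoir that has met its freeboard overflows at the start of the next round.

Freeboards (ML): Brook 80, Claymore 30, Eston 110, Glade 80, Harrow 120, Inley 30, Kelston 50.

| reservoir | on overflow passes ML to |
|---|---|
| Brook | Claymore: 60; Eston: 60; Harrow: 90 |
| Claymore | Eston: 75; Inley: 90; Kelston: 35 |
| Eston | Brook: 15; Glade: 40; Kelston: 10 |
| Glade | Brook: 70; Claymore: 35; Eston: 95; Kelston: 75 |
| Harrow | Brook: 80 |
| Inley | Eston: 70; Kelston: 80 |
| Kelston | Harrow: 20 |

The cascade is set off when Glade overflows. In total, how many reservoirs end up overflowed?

6

Round 1 — Glade overflows (initial).
  Brook: +70 → 70 < 80
  Claymore: +35 → 35 ≥ 30
  Eston: +95 → 95 < 110
  Kelston: +75 → 75 ≥ 50
Round 2 — Claymore, Kelston overflow.
  Eston: +75 → 170 ≥ 110
  Harrow: +20 → 20 < 120
  Inley: +90 → 90 ≥ 30
Round 3 — Eston, Inley overflow.
  Brook: +15 → 85 ≥ 80
Round 4 — Brook overflows.
  Harrow: +90 → 110 < 120
No further overflows.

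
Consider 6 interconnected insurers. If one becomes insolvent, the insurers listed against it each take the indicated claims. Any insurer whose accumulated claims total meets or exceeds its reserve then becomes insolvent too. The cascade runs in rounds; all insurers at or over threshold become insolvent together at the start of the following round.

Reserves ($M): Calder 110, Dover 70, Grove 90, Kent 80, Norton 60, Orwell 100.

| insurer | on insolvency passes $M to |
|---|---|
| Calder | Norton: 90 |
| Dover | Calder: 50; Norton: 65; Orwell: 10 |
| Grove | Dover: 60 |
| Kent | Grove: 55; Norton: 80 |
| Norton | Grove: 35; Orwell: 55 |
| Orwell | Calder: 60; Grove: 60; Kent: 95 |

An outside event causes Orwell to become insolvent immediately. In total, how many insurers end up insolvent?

Round 1 — Orwell becomes insolvent (initial).
  Calder: +60 → 60 < 110
  Grove: +60 → 60 < 90
  Kent: +95 → 95 ≥ 80
Round 2 — Kent becomes insolvent.
  Grove: +55 → 115 ≥ 90
  Norton: +80 → 80 ≥ 60
Round 3 — Grove, Norton become insolvent.
  Dover: +60 → 60 < 70
No further insolvencies.

4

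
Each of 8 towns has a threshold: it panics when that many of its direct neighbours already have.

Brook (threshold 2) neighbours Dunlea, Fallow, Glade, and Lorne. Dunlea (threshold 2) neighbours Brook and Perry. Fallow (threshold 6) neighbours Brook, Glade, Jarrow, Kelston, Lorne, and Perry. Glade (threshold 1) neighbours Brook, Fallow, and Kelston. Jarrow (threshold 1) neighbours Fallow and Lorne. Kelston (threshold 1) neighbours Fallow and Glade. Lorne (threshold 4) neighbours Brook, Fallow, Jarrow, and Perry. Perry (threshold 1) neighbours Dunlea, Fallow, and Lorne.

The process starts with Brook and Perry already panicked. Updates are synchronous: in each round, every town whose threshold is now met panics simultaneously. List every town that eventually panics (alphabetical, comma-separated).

Round 1 — Brook, Perry panic (initial).
Round 2 — checking thresholds:
  Dunlea: 2 of 2 neighbours ≥ 2, panics.
  Fallow: 2 of 6 neighbours < 6, not yet.
  Glade: 1 of 3 neighbours ≥ 1, panics.
  Lorne: 2 of 4 neighbours < 4, not yet.
Round 3 — checking thresholds:
  Fallow: 3 of 6 neighbours < 6, not yet.
  Kelston: 1 of 2 neighbours ≥ 1, panics.
  Lorne: 2 of 4 neighbours < 4, not yet.
Round 4 — no new panics; cascade stops.

Brook, Dunlea, Glade, Kelston, Perry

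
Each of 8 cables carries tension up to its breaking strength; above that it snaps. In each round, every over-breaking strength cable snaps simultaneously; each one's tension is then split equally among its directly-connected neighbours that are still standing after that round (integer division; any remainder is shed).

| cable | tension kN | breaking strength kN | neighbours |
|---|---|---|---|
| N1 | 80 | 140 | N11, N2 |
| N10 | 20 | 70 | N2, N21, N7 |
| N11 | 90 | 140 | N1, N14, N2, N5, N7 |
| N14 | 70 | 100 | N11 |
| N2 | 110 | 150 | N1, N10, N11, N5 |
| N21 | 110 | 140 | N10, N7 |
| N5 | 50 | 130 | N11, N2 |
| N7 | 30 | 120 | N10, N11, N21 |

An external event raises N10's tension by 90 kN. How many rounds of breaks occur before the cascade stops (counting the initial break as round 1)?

6

Round 1 — N10 at 110 > 70. N10 snaps.
  N10 sheds 110 kN to N2, N21, N7: 36 each (2 lost).
    N2: 110+36 = 146 ≤ 150
    N21: 110+36 = 146 > 140
    N7: 30+36 = 66 ≤ 120
Round 2 — N21 snaps.
  N21 sheds 146 kN to N7: 146 each.
    N7: 66+146 = 212 > 120
Round 3 — N7 snaps.
  N7 sheds 212 kN to N11: 212 each.
    N11: 90+212 = 302 > 140
Round 4 — N11 snaps.
  N11 sheds 302 kN to N1, N14, N2, N5: 75 each (2 lost).
    N1: 80+75 = 155 > 140
    N14: 70+75 = 145 > 100
    N2: 146+75 = 221 > 150
    N5: 50+75 = 125 ≤ 130
Round 5 — N1, N14, N2 snap.
  N1 sheds 155 kN: no online neighbours, lost.
  N14 sheds 145 kN: no online neighbours, lost.
  N2 sheds 221 kN to N5: 221 each.
    N5: 125+221 = 346 > 130
Round 6 — N5 snaps.
  N5 sheds 346 kN: no online neighbours, lost.
No further breaks.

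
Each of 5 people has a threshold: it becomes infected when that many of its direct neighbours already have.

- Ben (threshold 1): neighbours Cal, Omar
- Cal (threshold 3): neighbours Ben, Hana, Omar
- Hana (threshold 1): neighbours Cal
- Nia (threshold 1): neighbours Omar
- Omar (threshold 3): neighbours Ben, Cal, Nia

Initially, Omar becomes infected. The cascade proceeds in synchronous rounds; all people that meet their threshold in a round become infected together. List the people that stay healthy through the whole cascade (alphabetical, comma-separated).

Cal, Hana

Round 1 — Omar becomes infected (initial).
Round 2 — checking thresholds:
  Ben: 1 of 2 neighbours ≥ 1, becomes infected.
  Cal: 1 of 3 neighbours < 3, holds.
  Nia: 1 of 1 neighbours ≥ 1, becomes infected.
Round 3 — no new infections; cascade stops.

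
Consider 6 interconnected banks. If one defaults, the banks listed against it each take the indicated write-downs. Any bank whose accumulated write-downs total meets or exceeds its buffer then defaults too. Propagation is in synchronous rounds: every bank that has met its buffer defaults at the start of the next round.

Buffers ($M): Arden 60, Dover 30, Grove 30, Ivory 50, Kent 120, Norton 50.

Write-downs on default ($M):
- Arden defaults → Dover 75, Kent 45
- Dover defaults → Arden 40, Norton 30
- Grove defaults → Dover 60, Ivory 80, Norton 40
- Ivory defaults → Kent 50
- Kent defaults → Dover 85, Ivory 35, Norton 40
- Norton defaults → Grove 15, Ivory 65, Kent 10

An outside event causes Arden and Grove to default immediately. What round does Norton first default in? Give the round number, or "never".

Round 1 — Arden, Grove default (initial).
  Dover: +75+60 → 135 ≥ 30
  Ivory: +80 → 80 ≥ 50
  Kent: +45 → 45 < 120
  Norton: +40 → 40 < 50
Round 2 — Dover, Ivory default.
  Kent: +50 → 95 < 120
  Norton: +30 → 70 ≥ 50
Round 3 — Norton defaults.
  Kent: +10 → 105 < 120
No further defaults.

3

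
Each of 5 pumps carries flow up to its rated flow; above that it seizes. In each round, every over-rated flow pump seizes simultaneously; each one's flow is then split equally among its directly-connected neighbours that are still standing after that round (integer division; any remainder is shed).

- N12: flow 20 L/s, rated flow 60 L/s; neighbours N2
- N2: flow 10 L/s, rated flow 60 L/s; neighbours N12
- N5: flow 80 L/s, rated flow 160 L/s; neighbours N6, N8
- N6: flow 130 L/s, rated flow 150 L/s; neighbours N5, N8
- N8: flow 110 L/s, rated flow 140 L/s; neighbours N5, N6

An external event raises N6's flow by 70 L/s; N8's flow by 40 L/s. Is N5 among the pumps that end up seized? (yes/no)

yes

Round 1 — N6 at 200 > 150; N8 at 150 > 140. N6, N8 seize.
  N6 sheds 200 L/s to N5: 200 each.
    N5: 80+200 = 280 > 160
  N8 sheds 150 L/s to N5: 150 each.
    N5: 280+150 = 430 > 160
Round 2 — N5 seizes.
  N5 sheds 430 L/s: no online neighbours, lost.
No further seizures.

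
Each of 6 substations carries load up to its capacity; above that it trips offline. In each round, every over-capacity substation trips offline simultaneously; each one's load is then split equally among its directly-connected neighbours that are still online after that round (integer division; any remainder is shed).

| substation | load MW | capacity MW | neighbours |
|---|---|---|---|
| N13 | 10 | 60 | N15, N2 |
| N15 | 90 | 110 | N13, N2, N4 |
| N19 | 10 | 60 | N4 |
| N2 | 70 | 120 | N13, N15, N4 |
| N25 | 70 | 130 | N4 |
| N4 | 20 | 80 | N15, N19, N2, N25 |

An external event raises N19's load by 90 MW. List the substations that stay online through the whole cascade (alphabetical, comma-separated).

N25

Round 1 — N19 at 100 > 60. N19 trips offline.
  N19 sheds 100 MW to N4: 100 each.
    N4: 20+100 = 120 > 80
Round 2 — N4 trips offline.
  N4 sheds 120 MW to N15, N2, N25: 40 each.
    N15: 90+40 = 130 > 110
    N2: 70+40 = 110 ≤ 120
    N25: 70+40 = 110 ≤ 130
Round 3 — N15 trips offline.
  N15 sheds 130 MW to N13, N2: 65 each.
    N13: 10+65 = 75 > 60
    N2: 110+65 = 175 > 120
Round 4 — N13, N2 trip offline.
  N13 sheds 75 MW: no online neighbours, lost.
  N2 sheds 175 MW: no online neighbours, lost.
No further trips.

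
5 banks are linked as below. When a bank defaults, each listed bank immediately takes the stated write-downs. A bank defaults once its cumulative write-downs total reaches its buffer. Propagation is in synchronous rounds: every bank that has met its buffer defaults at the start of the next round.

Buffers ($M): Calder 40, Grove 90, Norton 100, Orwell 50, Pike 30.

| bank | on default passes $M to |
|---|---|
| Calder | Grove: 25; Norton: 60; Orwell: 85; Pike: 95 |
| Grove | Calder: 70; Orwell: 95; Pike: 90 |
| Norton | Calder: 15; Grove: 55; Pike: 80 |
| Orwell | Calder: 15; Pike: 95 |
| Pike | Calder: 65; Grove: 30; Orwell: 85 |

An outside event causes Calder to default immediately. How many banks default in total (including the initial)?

3

Round 1 — Calder defaults (initial).
  Grove: +25 → 25 < 90
  Norton: +60 → 60 < 100
  Orwell: +85 → 85 ≥ 50
  Pike: +95 → 95 ≥ 30
Round 2 — Orwell, Pike default.
  Grove: +30 → 55 < 90
No further defaults.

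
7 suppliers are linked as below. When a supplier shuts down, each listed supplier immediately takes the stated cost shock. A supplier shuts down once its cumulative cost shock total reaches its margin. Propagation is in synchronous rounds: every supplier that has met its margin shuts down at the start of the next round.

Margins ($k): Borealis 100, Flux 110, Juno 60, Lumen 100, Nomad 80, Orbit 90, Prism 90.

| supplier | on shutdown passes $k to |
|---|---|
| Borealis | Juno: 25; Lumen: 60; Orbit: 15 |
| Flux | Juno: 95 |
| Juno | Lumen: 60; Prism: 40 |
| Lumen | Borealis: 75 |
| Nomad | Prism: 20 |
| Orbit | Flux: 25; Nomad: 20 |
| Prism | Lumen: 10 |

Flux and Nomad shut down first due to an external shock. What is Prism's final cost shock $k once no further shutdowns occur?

60

Round 1 — Flux, Nomad shut down (initial).
  Juno: +95 → 95 ≥ 60
  Prism: +20 → 20 < 90
Round 2 — Juno shuts down.
  Lumen: +60 → 60 < 100
  Prism: +40 → 60 < 90
No further shutdowns.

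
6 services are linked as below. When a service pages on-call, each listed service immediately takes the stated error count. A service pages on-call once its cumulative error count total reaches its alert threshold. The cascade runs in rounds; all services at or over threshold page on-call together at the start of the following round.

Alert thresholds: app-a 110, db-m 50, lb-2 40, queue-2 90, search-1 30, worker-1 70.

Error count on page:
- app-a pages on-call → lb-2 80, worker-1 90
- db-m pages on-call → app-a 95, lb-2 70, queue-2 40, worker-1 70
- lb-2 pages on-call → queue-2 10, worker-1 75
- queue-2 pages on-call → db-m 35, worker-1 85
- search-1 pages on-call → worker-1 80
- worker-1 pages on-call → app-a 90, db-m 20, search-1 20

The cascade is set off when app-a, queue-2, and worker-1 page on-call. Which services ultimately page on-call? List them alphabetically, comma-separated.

app-a, db-m, lb-2, queue-2, worker-1

Round 1 — app-a, queue-2, worker-1 page on-call (initial).
  db-m: +35+20 → 55 ≥ 50
  lb-2: +80 → 80 ≥ 40
  search-1: +20 → 20 < 30
Round 2 — db-m, lb-2 page on-call.
No further pages.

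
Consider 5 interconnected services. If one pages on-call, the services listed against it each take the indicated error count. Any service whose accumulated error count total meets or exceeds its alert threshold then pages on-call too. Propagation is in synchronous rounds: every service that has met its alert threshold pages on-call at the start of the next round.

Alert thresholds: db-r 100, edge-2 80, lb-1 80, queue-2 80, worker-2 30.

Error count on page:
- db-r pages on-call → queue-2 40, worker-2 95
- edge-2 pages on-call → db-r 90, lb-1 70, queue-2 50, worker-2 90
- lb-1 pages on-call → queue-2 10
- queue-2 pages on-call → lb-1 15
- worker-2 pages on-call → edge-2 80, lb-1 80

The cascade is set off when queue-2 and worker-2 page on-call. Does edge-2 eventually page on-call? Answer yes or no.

yes

Round 1 — queue-2, worker-2 page on-call (initial).
  edge-2: +80 → 80 ≥ 80
  lb-1: +15+80 → 95 ≥ 80
Round 2 — edge-2, lb-1 page on-call.
  db-r: +90 → 90 < 100
No further pages.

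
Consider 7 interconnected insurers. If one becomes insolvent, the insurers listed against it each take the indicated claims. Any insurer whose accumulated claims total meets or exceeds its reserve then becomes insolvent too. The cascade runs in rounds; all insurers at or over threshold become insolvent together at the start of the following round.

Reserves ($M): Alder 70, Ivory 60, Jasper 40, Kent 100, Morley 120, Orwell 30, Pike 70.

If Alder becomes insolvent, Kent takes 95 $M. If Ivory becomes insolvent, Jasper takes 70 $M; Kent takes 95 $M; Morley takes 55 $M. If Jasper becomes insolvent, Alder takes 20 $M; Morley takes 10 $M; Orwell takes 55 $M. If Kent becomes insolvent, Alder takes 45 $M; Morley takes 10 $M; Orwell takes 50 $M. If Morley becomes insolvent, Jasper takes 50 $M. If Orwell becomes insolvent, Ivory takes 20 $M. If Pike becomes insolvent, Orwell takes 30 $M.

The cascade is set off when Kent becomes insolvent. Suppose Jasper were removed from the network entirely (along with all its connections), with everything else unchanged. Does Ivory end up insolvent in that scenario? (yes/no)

no

With Jasper removed:
Round 1 — Kent becomes insolvent (initial).
  Alder: +45 → 45 < 70
  Morley: +10 → 10 < 120
  Orwell: +50 → 50 ≥ 30
Round 2 — Orwell becomes insolvent.
  Ivory: +20 → 20 < 60
No further insolvencies.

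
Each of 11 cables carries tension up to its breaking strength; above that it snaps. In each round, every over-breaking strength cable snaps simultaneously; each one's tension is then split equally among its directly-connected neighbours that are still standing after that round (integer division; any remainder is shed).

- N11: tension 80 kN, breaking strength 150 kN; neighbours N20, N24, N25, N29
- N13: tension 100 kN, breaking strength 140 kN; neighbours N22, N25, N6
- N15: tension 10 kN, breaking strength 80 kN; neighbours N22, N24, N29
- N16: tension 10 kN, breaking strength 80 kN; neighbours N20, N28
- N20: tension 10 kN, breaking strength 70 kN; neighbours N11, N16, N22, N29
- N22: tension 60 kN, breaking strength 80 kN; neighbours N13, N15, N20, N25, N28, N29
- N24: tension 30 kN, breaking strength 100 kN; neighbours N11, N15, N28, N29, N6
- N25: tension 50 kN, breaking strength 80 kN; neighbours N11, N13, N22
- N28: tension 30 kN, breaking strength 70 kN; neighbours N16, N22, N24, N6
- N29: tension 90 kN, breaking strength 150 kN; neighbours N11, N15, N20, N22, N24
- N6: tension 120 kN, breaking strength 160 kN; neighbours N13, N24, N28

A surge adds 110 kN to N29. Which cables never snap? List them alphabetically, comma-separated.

Round 1 — N29 at 200 > 150. N29 snaps.
  N29 sheds 200 kN to N11, N15, N20, N22, N24: 40 each.
    N11: 80+40 = 120 ≤ 150
    N15: 10+40 = 50 ≤ 80
    N20: 10+40 = 50 ≤ 70
    N22: 60+40 = 100 > 80
    N24: 30+40 = 70 ≤ 100
Round 2 — N22 snaps.
  N22 sheds 100 kN to N13, N15, N20, N25, N28: 20 each.
    N13: 100+20 = 120 ≤ 140
    N15: 50+20 = 70 ≤ 80
    N20: 50+20 = 70 ≤ 70
    N25: 50+20 = 70 ≤ 80
    N28: 30+20 = 50 ≤ 70
No further breaks.

N11, N13, N15, N16, N20, N24, N25, N28, N6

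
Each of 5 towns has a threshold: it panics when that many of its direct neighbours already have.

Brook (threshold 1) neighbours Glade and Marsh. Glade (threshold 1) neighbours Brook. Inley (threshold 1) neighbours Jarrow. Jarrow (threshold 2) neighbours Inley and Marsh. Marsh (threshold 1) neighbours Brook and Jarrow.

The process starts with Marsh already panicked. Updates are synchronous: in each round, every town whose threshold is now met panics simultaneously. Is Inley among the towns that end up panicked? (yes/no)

Round 1 — Marsh panics (initial).
Round 2 — checking thresholds:
  Brook: 1 of 2 neighbours ≥ 1, panics.
  Jarrow: 1 of 2 neighbours < 2, below threshold.
Round 3 — checking thresholds:
  Glade: 1 of 1 neighbours ≥ 1, panics.
  Jarrow: 1 of 2 neighbours < 2, below threshold.
Round 4 — no new panics; cascade stops.

no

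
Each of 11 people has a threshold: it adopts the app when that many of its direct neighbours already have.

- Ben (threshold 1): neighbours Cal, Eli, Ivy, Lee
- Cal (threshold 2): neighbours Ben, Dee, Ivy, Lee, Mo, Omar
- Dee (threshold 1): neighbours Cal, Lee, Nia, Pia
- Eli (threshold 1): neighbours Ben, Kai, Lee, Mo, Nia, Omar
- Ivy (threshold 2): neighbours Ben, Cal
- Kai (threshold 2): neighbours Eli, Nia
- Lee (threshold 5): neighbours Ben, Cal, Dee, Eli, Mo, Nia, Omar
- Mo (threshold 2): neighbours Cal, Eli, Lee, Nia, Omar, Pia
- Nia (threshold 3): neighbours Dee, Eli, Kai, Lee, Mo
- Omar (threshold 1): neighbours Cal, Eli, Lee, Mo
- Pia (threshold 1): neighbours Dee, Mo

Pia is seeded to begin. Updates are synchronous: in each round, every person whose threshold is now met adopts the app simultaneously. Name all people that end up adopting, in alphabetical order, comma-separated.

Dee, Pia

Round 1 — Pia adopts the app (initial).
Round 2 — checking thresholds:
  Dee: 1 of 4 neighbours ≥ 1, adopts the app.
  Mo: 1 of 6 neighbours < 2, below threshold.
Round 3 — no new adoptions; cascade stops.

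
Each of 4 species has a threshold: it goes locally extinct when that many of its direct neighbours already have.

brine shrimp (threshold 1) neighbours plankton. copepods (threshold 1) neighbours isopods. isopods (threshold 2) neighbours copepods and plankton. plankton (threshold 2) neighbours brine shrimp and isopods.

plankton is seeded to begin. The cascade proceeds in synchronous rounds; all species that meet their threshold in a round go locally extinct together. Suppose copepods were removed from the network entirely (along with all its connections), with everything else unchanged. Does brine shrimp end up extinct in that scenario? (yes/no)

With copepods removed:
Round 1 — plankton goes locally extinct (initial).
Round 2 — checking thresholds:
  brine shrimp: 1 of 1 neighbours ≥ 1, goes locally extinct.
  isopods: 1 of 1 neighbours < 2, below threshold.
Round 3 — no new extinctions; cascade stops.

yes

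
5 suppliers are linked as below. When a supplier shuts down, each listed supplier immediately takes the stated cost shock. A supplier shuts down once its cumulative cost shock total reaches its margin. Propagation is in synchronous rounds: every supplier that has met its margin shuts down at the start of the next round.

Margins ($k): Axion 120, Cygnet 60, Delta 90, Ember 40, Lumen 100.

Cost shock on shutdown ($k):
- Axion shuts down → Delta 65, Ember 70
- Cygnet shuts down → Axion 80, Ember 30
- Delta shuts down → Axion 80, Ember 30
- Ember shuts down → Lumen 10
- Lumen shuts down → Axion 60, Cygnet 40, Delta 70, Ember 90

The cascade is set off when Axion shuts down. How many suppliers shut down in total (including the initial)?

2

Round 1 — Axion shuts down (initial).
  Delta: +65 → 65 < 90
  Ember: +70 → 70 ≥ 40
Round 2 — Ember shuts down.
  Lumen: +10 → 10 < 100
No further shutdowns.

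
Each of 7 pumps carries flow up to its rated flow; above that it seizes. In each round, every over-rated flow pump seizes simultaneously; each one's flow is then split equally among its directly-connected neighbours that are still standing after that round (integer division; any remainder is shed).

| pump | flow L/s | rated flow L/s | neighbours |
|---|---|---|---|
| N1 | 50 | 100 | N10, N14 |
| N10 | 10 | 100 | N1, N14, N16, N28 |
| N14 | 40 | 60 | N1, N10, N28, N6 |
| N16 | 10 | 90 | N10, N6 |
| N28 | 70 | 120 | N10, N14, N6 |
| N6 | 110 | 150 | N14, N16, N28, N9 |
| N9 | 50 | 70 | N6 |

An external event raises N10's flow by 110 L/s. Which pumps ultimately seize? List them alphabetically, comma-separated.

Round 1 — N10 at 120 > 100. N10 seizes.
  N10 sheds 120 L/s to N1, N14, N16, N28: 30 each.
    N1: 50+30 = 80 ≤ 100
    N14: 40+30 = 70 > 60
    N16: 10+30 = 40 ≤ 90
    N28: 70+30 = 100 ≤ 120
Round 2 — N14 seizes.
  N14 sheds 70 L/s to N1, N28, N6: 23 each (1 lost).
    N1: 80+23 = 103 > 100
    N28: 100+23 = 123 > 120
    N6: 110+23 = 133 ≤ 150
Round 3 — N1, N28 seize.
  N1 sheds 103 L/s: no online neighbours, lost.
  N28 sheds 123 L/s to N6: 123 each.
    N6: 133+123 = 256 > 150
Round 4 — N6 seizes.
  N6 sheds 256 L/s to N16, N9: 128 each.
    N16: 40+128 = 168 > 90
    N9: 50+128 = 178 > 70
Round 5 — N16, N9 seize.
  N16 sheds 168 L/s: no online neighbours, lost.
  N9 sheds 178 L/s: no online neighbours, lost.
No further seizures.

N1, N10, N14, N16, N28, N6, N9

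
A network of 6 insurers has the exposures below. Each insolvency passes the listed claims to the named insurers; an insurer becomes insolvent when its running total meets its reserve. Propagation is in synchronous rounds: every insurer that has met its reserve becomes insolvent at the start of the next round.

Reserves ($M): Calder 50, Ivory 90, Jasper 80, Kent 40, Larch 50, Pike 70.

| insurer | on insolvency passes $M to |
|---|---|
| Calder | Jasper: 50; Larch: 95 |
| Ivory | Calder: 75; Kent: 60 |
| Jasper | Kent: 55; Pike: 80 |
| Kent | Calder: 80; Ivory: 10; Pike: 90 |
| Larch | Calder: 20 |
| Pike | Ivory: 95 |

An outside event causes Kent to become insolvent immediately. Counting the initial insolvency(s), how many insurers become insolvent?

5

Round 1 — Kent becomes insolvent (initial).
  Calder: +80 → 80 ≥ 50
  Ivory: +10 → 10 < 90
  Pike: +90 → 90 ≥ 70
Round 2 — Calder, Pike become insolvent.
  Ivory: +95 → 105 ≥ 90
  Jasper: +50 → 50 < 80
  Larch: +95 → 95 ≥ 50
Round 3 — Ivory, Larch become insolvent.
No further insolvencies.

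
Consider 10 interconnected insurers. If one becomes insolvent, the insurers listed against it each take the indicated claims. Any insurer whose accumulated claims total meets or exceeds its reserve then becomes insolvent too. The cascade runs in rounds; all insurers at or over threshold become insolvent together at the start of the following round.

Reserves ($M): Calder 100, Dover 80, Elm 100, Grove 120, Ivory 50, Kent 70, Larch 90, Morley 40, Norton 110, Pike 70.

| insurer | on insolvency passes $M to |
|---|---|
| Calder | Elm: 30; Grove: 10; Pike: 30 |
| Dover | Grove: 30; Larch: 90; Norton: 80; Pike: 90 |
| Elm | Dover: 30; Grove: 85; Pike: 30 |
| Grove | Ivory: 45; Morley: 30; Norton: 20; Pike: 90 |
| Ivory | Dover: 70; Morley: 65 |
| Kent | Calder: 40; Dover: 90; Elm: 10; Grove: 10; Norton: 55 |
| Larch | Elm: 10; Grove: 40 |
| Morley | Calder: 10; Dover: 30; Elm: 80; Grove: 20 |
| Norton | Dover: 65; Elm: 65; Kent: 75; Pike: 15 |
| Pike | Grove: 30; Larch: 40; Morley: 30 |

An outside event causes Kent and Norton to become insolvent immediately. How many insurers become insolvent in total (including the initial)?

5

Round 1 — Kent, Norton become insolvent (initial).
  Calder: +40 → 40 < 100
  Dover: +90+65 → 155 ≥ 80
  Elm: +10+65 → 75 < 100
  Grove: +10 → 10 < 120
  Pike: +15 → 15 < 70
Round 2 — Dover becomes insolvent.
  Grove: +30 → 40 < 120
  Larch: +90 → 90 ≥ 90
  Pike: +90 → 105 ≥ 70
Round 3 — Larch, Pike become insolvent.
  Elm: +10 → 85 < 100
  Grove: +40+30 → 110 < 120
  Morley: +30 → 30 < 40
No further insolvencies.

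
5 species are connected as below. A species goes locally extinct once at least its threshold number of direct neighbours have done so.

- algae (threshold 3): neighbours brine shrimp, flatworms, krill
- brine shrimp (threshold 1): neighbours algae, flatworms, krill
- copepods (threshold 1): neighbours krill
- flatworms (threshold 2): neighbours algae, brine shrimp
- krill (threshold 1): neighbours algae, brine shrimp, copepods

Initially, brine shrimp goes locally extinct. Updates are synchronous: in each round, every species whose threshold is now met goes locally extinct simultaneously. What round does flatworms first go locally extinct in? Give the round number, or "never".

Round 1 — brine shrimp goes locally extinct (initial).
Round 2 — checking thresholds:
  algae: 1 of 3 neighbours < 3, not yet.
  flatworms: 1 of 2 neighbours < 2, not yet.
  krill: 1 of 3 neighbours ≥ 1, goes locally extinct.
Round 3 — checking thresholds:
  algae: 2 of 3 neighbours < 3, not yet.
  copepods: 1 of 1 neighbours ≥ 1, goes locally extinct.
  flatworms: 1 of 2 neighbours < 2, not yet.
Round 4 — no new extinctions; cascade stops.

never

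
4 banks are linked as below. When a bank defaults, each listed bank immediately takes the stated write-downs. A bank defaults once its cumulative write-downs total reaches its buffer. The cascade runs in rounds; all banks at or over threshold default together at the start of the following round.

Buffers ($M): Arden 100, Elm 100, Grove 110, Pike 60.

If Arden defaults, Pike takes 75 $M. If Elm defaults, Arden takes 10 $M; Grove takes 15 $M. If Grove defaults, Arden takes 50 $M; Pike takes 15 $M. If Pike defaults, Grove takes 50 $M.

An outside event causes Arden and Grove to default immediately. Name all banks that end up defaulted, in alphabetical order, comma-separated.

Arden, Grove, Pike

Round 1 — Arden, Grove default (initial).
  Pike: +75+15 → 90 ≥ 60
Round 2 — Pike defaults.
No further defaults.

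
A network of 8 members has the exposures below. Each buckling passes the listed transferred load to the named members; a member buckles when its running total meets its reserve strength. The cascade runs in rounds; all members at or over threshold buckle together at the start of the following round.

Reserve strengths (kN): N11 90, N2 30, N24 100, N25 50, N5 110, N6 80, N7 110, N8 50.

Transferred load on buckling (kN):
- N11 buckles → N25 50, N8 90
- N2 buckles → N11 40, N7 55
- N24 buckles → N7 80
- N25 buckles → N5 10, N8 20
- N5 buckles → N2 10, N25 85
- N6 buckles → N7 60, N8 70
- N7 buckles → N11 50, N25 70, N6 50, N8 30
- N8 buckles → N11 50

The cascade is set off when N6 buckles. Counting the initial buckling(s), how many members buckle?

Round 1 — N6 buckles (initial).
  N7: +60 → 60 < 110
  N8: +70 → 70 ≥ 50
Round 2 — N8 buckles.
  N11: +50 → 50 < 90
No further bucklings.

2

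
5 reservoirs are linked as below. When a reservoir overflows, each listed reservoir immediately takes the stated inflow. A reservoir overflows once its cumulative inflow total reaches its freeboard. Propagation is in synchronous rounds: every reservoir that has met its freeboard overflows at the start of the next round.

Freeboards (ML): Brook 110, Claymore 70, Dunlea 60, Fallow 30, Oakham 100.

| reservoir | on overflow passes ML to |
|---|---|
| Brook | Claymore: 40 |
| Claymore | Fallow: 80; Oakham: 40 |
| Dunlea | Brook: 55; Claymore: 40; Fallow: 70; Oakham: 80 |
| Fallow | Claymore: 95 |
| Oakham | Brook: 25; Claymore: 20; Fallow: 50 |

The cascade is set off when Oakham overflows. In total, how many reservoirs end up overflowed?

3

Round 1 — Oakham overflows (initial).
  Brook: +25 → 25 < 110
  Claymore: +20 → 20 < 70
  Fallow: +50 → 50 ≥ 30
Round 2 — Fallow overflows.
  Claymore: +95 → 115 ≥ 70
Round 3 — Claymore overflows.
No further overflows.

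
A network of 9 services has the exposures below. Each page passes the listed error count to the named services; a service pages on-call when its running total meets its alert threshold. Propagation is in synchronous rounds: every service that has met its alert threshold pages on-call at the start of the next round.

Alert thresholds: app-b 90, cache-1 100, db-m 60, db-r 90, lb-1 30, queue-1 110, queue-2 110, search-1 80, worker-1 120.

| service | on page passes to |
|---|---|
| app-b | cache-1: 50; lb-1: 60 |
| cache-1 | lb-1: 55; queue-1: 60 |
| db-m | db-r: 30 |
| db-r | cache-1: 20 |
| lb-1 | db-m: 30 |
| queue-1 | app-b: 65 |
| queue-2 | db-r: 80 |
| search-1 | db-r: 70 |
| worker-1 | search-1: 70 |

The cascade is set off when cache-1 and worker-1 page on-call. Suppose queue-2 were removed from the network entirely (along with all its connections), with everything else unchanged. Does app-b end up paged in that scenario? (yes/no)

With queue-2 removed:
Round 1 — cache-1, worker-1 page on-call (initial).
  lb-1: +55 → 55 ≥ 30
  queue-1: +60 → 60 < 110
  search-1: +70 → 70 < 80
Round 2 — lb-1 pages on-call.
  db-m: +30 → 30 < 60
No further pages.

no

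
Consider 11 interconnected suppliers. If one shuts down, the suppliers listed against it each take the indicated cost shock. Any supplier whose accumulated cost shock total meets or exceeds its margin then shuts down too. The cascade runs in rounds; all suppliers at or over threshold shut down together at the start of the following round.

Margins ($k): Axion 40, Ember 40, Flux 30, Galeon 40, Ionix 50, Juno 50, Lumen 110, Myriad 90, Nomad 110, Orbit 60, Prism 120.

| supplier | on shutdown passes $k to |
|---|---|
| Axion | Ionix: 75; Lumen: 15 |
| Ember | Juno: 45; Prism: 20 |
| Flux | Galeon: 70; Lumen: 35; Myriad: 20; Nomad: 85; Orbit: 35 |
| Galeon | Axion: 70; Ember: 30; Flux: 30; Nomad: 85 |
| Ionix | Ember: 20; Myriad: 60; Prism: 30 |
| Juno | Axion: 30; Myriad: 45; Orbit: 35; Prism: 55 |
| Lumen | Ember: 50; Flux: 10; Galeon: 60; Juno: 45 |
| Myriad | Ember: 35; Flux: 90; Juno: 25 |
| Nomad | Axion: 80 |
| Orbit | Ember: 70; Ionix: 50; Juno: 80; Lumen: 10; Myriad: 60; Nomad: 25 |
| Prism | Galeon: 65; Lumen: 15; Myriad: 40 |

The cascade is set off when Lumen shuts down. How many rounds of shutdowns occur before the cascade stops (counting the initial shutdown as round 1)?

Round 1 — Lumen shuts down (initial).
  Ember: +50 → 50 ≥ 40
  Flux: +10 → 10 < 30
  Galeon: +60 → 60 ≥ 40
  Juno: +45 → 45 < 50
Round 2 — Ember, Galeon shut down.
  Axion: +70 → 70 ≥ 40
  Flux: +30 → 40 ≥ 30
  Juno: +45 → 90 ≥ 50
  Nomad: +85 → 85 < 110
  Prism: +20 → 20 < 120
Round 3 — Axion, Flux, Juno shut down.
  Ionix: +75 → 75 ≥ 50
  Myriad: +20+45 → 65 < 90
  Nomad: +85 → 170 ≥ 110
  Orbit: +35+35 → 70 ≥ 60
  Prism: +55 → 75 < 120
Round 4 — Ionix, Nomad, Orbit shut down.
  Myriad: +60+60 → 185 ≥ 90
  Prism: +30 → 105 < 120
Round 5 — Myriad shuts down.
No further shutdowns.

5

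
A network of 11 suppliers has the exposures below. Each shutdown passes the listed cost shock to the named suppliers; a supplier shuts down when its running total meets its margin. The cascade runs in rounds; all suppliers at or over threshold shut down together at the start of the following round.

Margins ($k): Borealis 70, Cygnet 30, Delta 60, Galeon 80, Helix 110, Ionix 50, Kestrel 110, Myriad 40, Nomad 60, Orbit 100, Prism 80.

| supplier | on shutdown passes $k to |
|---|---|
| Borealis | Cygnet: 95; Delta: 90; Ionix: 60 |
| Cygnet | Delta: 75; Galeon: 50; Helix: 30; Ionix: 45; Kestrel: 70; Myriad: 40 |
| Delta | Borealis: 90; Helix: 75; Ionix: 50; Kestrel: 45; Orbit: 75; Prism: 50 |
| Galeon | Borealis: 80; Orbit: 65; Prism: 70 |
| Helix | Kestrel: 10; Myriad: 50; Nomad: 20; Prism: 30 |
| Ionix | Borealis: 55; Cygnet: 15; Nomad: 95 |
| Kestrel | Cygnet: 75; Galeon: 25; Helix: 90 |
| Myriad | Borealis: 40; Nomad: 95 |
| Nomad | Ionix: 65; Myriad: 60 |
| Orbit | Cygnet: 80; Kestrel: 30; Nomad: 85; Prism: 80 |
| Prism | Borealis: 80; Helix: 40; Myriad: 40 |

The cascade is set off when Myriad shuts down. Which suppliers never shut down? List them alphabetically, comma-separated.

Galeon, Orbit

Round 1 — Myriad shuts down (initial).
  Borealis: +40 → 40 < 70
  Nomad: +95 → 95 ≥ 60
Round 2 — Nomad shuts down.
  Ionix: +65 → 65 ≥ 50
Round 3 — Ionix shuts down.
  Borealis: +55 → 95 ≥ 70
  Cygnet: +15 → 15 < 30
Round 4 — Borealis shuts down.
  Cygnet: +95 → 110 ≥ 30
  Delta: +90 → 90 ≥ 60
Round 5 — Cygnet, Delta shut down.
  Galeon: +50 → 50 < 80
  Helix: +30+75 → 105 < 110
  Kestrel: +70+45 → 115 ≥ 110
  Orbit: +75 → 75 < 100
  Prism: +50 → 50 < 80
Round 6 — Kestrel shuts down.
  Galeon: +25 → 75 < 80
  Helix: +90 → 195 ≥ 110
Round 7 — Helix shuts down.
  Prism: +30 → 80 ≥ 80
Round 8 — Prism shuts down.
No further shutdowns.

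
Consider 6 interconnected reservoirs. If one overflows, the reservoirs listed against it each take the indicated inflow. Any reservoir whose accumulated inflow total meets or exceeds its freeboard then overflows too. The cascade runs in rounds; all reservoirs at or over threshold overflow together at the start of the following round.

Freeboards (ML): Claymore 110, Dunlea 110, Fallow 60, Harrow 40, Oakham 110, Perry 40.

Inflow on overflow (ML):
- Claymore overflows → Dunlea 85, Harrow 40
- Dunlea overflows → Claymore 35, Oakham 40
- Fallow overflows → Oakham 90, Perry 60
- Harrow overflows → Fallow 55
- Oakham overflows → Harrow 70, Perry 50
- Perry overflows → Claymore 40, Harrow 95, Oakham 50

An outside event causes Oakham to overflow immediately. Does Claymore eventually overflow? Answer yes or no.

Round 1 — Oakham overflows (initial).
  Harrow: +70 → 70 ≥ 40
  Perry: +50 → 50 ≥ 40
Round 2 — Harrow, Perry overflow.
  Claymore: +40 → 40 < 110
  Fallow: +55 → 55 < 60
No further overflows.

no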